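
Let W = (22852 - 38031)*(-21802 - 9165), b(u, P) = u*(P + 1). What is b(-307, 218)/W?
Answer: -67233/470048093 ≈ -0.00014303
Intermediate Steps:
b(u, P) = u*(1 + P)
W = 470048093 (W = -15179*(-30967) = 470048093)
b(-307, 218)/W = -307*(1 + 218)/470048093 = -307*219*(1/470048093) = -67233*1/470048093 = -67233/470048093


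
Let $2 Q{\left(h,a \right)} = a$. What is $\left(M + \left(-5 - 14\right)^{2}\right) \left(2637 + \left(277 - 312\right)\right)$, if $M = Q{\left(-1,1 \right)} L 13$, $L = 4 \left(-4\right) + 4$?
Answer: $736366$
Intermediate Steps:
$Q{\left(h,a \right)} = \frac{a}{2}$
$L = -12$ ($L = -16 + 4 = -12$)
$M = -78$ ($M = \frac{1}{2} \cdot 1 \left(-12\right) 13 = \frac{1}{2} \left(-12\right) 13 = \left(-6\right) 13 = -78$)
$\left(M + \left(-5 - 14\right)^{2}\right) \left(2637 + \left(277 - 312\right)\right) = \left(-78 + \left(-5 - 14\right)^{2}\right) \left(2637 + \left(277 - 312\right)\right) = \left(-78 + \left(-19\right)^{2}\right) \left(2637 + \left(277 - 312\right)\right) = \left(-78 + 361\right) \left(2637 - 35\right) = 283 \cdot 2602 = 736366$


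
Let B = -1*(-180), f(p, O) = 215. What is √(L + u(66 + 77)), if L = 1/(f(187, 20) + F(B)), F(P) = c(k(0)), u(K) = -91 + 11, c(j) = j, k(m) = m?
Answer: 21*I*√8385/215 ≈ 8.944*I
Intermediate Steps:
B = 180
u(K) = -80
F(P) = 0
L = 1/215 (L = 1/(215 + 0) = 1/215 ≈ 0.0046512)
√(L + u(66 + 77)) = √(1/215 - 80) = √(-17199/215) = 21*I*√8385/215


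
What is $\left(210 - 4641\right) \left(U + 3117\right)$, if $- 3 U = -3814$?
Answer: $-19444705$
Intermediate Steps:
$U = \frac{3814}{3}$ ($U = \left(- \frac{1}{3}\right) \left(-3814\right) = \frac{3814}{3} \approx 1271.3$)
$\left(210 - 4641\right) \left(U + 3117\right) = \left(210 - 4641\right) \left(\frac{3814}{3} + 3117\right) = \left(-4431\right) \frac{13165}{3} = -19444705$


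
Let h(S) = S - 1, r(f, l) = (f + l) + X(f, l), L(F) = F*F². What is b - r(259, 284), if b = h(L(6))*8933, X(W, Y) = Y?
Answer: 1919768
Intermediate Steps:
L(F) = F³
r(f, l) = f + 2*l (r(f, l) = (f + l) + l = f + 2*l)
h(S) = -1 + S
b = 1920595 (b = (-1 + 6³)*8933 = (-1 + 216)*8933 = 215*8933 = 1920595)
b - r(259, 284) = 1920595 - (259 + 2*284) = 1920595 - (259 + 568) = 1920595 - 1*827 = 1920595 - 827 = 1919768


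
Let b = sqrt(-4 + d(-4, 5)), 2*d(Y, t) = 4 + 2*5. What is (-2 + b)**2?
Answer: (2 - sqrt(3))**2 ≈ 0.071797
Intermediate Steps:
d(Y, t) = 7 (d(Y, t) = (4 + 2*5)/2 = (4 + 10)/2 = (1/2)*14 = 7)
b = sqrt(3) (b = sqrt(-4 + 7) = sqrt(3) ≈ 1.7320)
(-2 + b)**2 = (-2 + sqrt(3))**2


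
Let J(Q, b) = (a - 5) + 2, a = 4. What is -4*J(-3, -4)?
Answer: -4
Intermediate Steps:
J(Q, b) = 1 (J(Q, b) = (4 - 5) + 2 = -1 + 2 = 1)
-4*J(-3, -4) = -4*1 = -4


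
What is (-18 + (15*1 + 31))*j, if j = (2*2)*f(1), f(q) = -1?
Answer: -112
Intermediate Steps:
j = -4 (j = (2*2)*(-1) = 4*(-1) = -4)
(-18 + (15*1 + 31))*j = (-18 + (15*1 + 31))*(-4) = (-18 + (15 + 31))*(-4) = (-18 + 46)*(-4) = 28*(-4) = -112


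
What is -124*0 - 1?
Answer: -1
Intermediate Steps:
-124*0 - 1 = 0 - 1 = -1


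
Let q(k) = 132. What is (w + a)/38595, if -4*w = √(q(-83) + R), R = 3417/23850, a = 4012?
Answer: 4012/38595 - √334071402/245464200 ≈ 0.10388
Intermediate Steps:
R = 1139/7950 (R = 3417*(1/23850) = 1139/7950 ≈ 0.14327)
w = -√334071402/6360 (w = -√(132 + 1139/7950)/4 = -√334071402/6360 ≈ -2.8738)
(w + a)/38595 = (-√334071402/6360 + 4012)/38595 = (4012 - √334071402/6360)*(1/38595) = 4012/38595 - √334071402/245464200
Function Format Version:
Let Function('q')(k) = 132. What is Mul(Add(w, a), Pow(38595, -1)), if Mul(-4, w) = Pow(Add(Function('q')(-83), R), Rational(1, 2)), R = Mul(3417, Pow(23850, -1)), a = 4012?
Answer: Add(Rational(4012, 38595), Mul(Rational(-1, 245464200), Pow(334071402, Rational(1, 2)))) ≈ 0.10388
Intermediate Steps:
R = Rational(1139, 7950) (R = Mul(3417, Rational(1, 23850)) = Rational(1139, 7950) ≈ 0.14327)
w = Mul(Rational(-1, 6360), Pow(334071402, Rational(1, 2))) (w = Mul(Rational(-1, 4), Pow(Add(132, Rational(1139, 7950)), Rational(1, 2))) = Mul(Rational(-1, 4), Pow(Rational(1050539, 7950), Rational(1, 2))) = Mul(Rational(-1, 4), Mul(Rational(1, 1590), Pow(334071402, Rational(1, 2)))) = Mul(Rational(-1, 6360), Pow(334071402, Rational(1, 2))) ≈ -2.8738)
Mul(Add(w, a), Pow(38595, -1)) = Mul(Add(Mul(Rational(-1, 6360), Pow(334071402, Rational(1, 2))), 4012), Pow(38595, -1)) = Mul(Add(4012, Mul(Rational(-1, 6360), Pow(334071402, Rational(1, 2)))), Rational(1, 38595)) = Add(Rational(4012, 38595), Mul(Rational(-1, 245464200), Pow(334071402, Rational(1, 2))))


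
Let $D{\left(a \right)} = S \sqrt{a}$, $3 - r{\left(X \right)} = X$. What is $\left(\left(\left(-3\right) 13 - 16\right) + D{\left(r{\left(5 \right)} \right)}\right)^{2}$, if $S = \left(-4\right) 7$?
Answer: $1457 + 3080 i \sqrt{2} \approx 1457.0 + 4355.8 i$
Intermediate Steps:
$S = -28$
$r{\left(X \right)} = 3 - X$
$D{\left(a \right)} = - 28 \sqrt{a}$
$\left(\left(\left(-3\right) 13 - 16\right) + D{\left(r{\left(5 \right)} \right)}\right)^{2} = \left(\left(\left(-3\right) 13 - 16\right) - 28 \sqrt{3 - 5}\right)^{2} = \left(\left(-39 - 16\right) - 28 \sqrt{3 - 5}\right)^{2} = \left(-55 - 28 \sqrt{-2}\right)^{2} = \left(-55 - 28 i \sqrt{2}\right)^{2}$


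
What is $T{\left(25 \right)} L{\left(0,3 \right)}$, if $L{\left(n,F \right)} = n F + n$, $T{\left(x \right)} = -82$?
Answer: $0$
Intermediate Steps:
$L{\left(n,F \right)} = n + F n$ ($L{\left(n,F \right)} = F n + n = n + F n$)
$T{\left(25 \right)} L{\left(0,3 \right)} = - 82 \cdot 0 \left(1 + 3\right) = - 82 \cdot 0 \cdot 4 = \left(-82\right) 0 = 0$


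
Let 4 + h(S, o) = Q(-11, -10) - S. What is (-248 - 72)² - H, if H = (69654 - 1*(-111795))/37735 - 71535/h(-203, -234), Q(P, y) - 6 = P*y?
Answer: 81321491786/792435 ≈ 1.0262e+5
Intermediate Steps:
Q(P, y) = 6 + P*y
h(S, o) = 112 - S (h(S, o) = -4 + ((6 - 11*(-10)) - S) = -4 + ((6 + 110) - S) = -4 + (116 - S) = 112 - S)
H = -176147786/792435 (H = (69654 - 1*(-111795))/37735 - 71535/(112 - 1*(-203)) = (69654 + 111795)*(1/37735) - 71535/(112 + 203) = 181449*(1/37735) - 71535/315 = 181449/37735 - 71535*1/315 = 181449/37735 - 4769/21 = -176147786/792435 ≈ -222.29)
(-248 - 72)² - H = (-248 - 72)² - 1*(-176147786/792435) = (-320)² + 176147786/792435 = 102400 + 176147786/792435 = 81321491786/792435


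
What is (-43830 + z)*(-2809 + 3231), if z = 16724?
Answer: -11438732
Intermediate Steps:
(-43830 + z)*(-2809 + 3231) = (-43830 + 16724)*(-2809 + 3231) = -27106*422 = -11438732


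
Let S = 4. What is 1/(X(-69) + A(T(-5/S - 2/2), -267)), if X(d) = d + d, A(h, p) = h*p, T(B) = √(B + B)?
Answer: -92/226563 + 89*I*√2/75521 ≈ -0.00040607 + 0.0016666*I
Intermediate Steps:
T(B) = √2*√B (T(B) = √(2*B) = √2*√B)
X(d) = 2*d
1/(X(-69) + A(T(-5/S - 2/2), -267)) = 1/(2*(-69) + (√2*√(-5/4 - 2/2))*(-267)) = 1/(-138 + (√2*√(-5*¼ - 2*½))*(-267)) = 1/(-138 + (√2*√(-5/4 - 1))*(-267)) = 1/(-138 + (√2*√(-9/4))*(-267)) = 1/(-138 + (√2*(3*I/2))*(-267)) = 1/(-138 + (3*I*√2/2)*(-267)) = 1/(-138 - 801*I*√2/2)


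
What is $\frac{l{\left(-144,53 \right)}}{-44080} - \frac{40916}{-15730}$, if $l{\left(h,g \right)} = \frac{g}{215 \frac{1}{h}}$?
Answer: $\frac{2424307291}{931727225} \approx 2.6019$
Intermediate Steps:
$l{\left(h,g \right)} = \frac{g h}{215}$ ($l{\left(h,g \right)} = g \frac{h}{215} = \frac{g h}{215}$)
$\frac{l{\left(-144,53 \right)}}{-44080} - \frac{40916}{-15730} = \frac{\frac{1}{215} \cdot 53 \left(-144\right)}{-44080} - \frac{40916}{-15730} = \left(- \frac{7632}{215}\right) \left(- \frac{1}{44080}\right) - - \frac{20458}{7865} = \frac{477}{592325} + \frac{20458}{7865} = \frac{2424307291}{931727225}$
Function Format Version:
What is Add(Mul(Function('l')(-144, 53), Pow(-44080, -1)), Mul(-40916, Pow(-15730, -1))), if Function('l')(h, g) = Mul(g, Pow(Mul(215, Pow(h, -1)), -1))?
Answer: Rational(2424307291, 931727225) ≈ 2.6019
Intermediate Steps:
Function('l')(h, g) = Mul(Rational(1, 215), g, h) (Function('l')(h, g) = Mul(g, Mul(Rational(1, 215), h)) = Mul(Rational(1, 215), g, h))
Add(Mul(Function('l')(-144, 53), Pow(-44080, -1)), Mul(-40916, Pow(-15730, -1))) = Add(Mul(Mul(Rational(1, 215), 53, -144), Pow(-44080, -1)), Mul(-40916, Pow(-15730, -1))) = Add(Mul(Rational(-7632, 215), Rational(-1, 44080)), Mul(-40916, Rational(-1, 15730))) = Add(Rational(477, 592325), Rational(20458, 7865)) = Rational(2424307291, 931727225)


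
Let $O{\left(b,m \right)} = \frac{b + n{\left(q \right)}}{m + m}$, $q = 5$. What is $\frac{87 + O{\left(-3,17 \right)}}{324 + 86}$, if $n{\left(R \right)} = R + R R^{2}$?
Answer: $\frac{617}{2788} \approx 0.22131$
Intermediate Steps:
$n{\left(R \right)} = R + R^{3}$
$O{\left(b,m \right)} = \frac{130 + b}{2 m}$ ($O{\left(b,m \right)} = \frac{b + \left(5 + 5^{3}\right)}{m + m} = \frac{b + \left(5 + 125\right)}{2 m} = \left(b + 130\right) \frac{1}{2 m} = \left(130 + b\right) \frac{1}{2 m} = \frac{130 + b}{2 m}$)
$\frac{87 + O{\left(-3,17 \right)}}{324 + 86} = \frac{87 + \frac{130 - 3}{2 \cdot 17}}{324 + 86} = \frac{87 + \frac{1}{2} \cdot \frac{1}{17} \cdot 127}{410} = \left(87 + \frac{127}{34}\right) \frac{1}{410} = \frac{3085}{34} \cdot \frac{1}{410} = \frac{617}{2788}$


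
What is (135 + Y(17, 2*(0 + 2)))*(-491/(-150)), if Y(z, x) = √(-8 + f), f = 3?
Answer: 4419/10 + 491*I*√5/150 ≈ 441.9 + 7.3194*I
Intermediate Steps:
Y(z, x) = I*√5 (Y(z, x) = √(-8 + 3) = √(-5) = I*√5)
(135 + Y(17, 2*(0 + 2)))*(-491/(-150)) = (135 + I*√5)*(-491/(-150)) = (135 + I*√5)*(-491*(-1/150)) = (135 + I*√5)*(491/150) = 4419/10 + 491*I*√5/150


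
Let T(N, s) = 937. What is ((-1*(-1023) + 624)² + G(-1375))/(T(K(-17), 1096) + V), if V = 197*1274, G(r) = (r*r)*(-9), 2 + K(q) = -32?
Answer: -14303016/251915 ≈ -56.777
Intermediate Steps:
K(q) = -34 (K(q) = -2 - 32 = -34)
G(r) = -9*r² (G(r) = r²*(-9) = -9*r²)
V = 250978
((-1*(-1023) + 624)² + G(-1375))/(T(K(-17), 1096) + V) = ((-1*(-1023) + 624)² - 9*(-1375)²)/(937 + 250978) = ((1023 + 624)² - 9*1890625)/251915 = (1647² - 17015625)*(1/251915) = (2712609 - 17015625)*(1/251915) = -14303016*1/251915 = -14303016/251915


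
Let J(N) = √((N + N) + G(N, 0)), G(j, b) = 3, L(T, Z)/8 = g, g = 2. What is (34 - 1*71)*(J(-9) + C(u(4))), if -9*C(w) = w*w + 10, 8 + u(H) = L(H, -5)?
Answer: 2738/9 - 37*I*√15 ≈ 304.22 - 143.3*I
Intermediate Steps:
L(T, Z) = 16 (L(T, Z) = 8*2 = 16)
u(H) = 8 (u(H) = -8 + 16 = 8)
J(N) = √(3 + 2*N) (J(N) = √((N + N) + 3) = √(2*N + 3) = √(3 + 2*N))
C(w) = -10/9 - w²/9 (C(w) = -(w*w + 10)/9 = -(w² + 10)/9 = -(10 + w²)/9 = -10/9 - w²/9)
(34 - 1*71)*(J(-9) + C(u(4))) = (34 - 1*71)*(√(3 + 2*(-9)) + (-10/9 - ⅑*8²)) = (34 - 71)*(√(3 - 18) + (-10/9 - ⅑*64)) = -37*(√(-15) + (-10/9 - 64/9)) = -37*(I*√15 - 74/9) = -37*(-74/9 + I*√15) = 2738/9 - 37*I*√15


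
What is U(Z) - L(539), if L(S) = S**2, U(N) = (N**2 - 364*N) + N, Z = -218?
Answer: -163863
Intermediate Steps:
U(N) = N**2 - 363*N
U(Z) - L(539) = -218*(-363 - 218) - 1*539**2 = -218*(-581) - 1*290521 = 126658 - 290521 = -163863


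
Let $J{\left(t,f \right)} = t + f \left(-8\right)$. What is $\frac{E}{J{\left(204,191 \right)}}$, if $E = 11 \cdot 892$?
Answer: $- \frac{2453}{331} \approx -7.4109$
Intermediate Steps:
$J{\left(t,f \right)} = t - 8 f$
$E = 9812$
$\frac{E}{J{\left(204,191 \right)}} = \frac{9812}{204 - 1528} = \frac{9812}{-1324} = 9812 \left(- \frac{1}{1324}\right) = - \frac{2453}{331}$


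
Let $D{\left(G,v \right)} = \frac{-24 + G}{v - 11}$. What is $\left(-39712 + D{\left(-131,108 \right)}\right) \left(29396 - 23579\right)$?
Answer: $- \frac{22408357923}{97} \approx -2.3101 \cdot 10^{8}$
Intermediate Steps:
$D{\left(G,v \right)} = \frac{-24 + G}{-11 + v}$
$\left(-39712 + D{\left(-131,108 \right)}\right) \left(29396 - 23579\right) = \left(-39712 + \frac{-24 - 131}{-11 + 108}\right) \left(29396 - 23579\right) = \left(-39712 + \frac{1}{97} \left(-155\right)\right) 5817 = \left(-39712 - \frac{155}{97}\right) 5817 = \left(- \frac{3852219}{97}\right) 5817 = - \frac{22408357923}{97}$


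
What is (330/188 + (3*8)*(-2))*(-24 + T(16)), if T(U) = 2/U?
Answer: 830277/752 ≈ 1104.1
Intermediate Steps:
(330/188 + (3*8)*(-2))*(-24 + T(16)) = (330/188 + (3*8)*(-2))*(-24 + 2/16) = (330*(1/188) + 24*(-2))*(-24 + 2*(1/16)) = (165/94 - 48)*(-24 + ⅛) = -4347/94*(-191/8) = 830277/752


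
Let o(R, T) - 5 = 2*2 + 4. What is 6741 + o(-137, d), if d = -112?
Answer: 6754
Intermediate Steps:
o(R, T) = 13 (o(R, T) = 5 + (2*2 + 4) = 5 + (4 + 4) = 5 + 8 = 13)
6741 + o(-137, d) = 6741 + 13 = 6754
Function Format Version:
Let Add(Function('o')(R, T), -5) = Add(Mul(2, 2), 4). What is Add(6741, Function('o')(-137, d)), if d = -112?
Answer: 6754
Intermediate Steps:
Function('o')(R, T) = 13 (Function('o')(R, T) = Add(5, Add(Mul(2, 2), 4)) = Add(5, Add(4, 4)) = Add(5, 8) = 13)
Add(6741, Function('o')(-137, d)) = Add(6741, 13) = 6754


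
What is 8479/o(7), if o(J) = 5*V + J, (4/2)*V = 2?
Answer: 8479/12 ≈ 706.58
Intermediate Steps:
V = 1 (V = (½)*2 = 1)
o(J) = 5 + J (o(J) = 5*1 + J = 5 + J)
8479/o(7) = 8479/(5 + 7) = 8479/12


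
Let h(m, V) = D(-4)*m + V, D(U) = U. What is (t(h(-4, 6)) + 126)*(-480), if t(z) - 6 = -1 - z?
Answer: -52320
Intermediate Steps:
h(m, V) = V - 4*m (h(m, V) = -4*m + V = V - 4*m)
t(z) = 5 - z (t(z) = 6 + (-1 - z) = 5 - z)
(t(h(-4, 6)) + 126)*(-480) = ((5 - (6 - 4*(-4))) + 126)*(-480) = ((5 - (6 + 16)) + 126)*(-480) = ((5 - 1*22) + 126)*(-480) = ((5 - 22) + 126)*(-480) = (-17 + 126)*(-480) = 109*(-480) = -52320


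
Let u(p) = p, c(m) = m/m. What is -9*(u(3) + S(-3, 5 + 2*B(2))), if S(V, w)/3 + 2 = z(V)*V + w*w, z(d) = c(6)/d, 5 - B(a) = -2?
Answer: -9747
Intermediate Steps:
B(a) = 7 (B(a) = 5 - 1*(-2) = 5 + 2 = 7)
c(m) = 1
z(d) = 1/d
S(V, w) = -3 + 3*w² (S(V, w) = -6 + 3*(V/V + w*w) = -6 + 3*(1 + w²) = -6 + (3 + 3*w²) = -3 + 3*w²)
-9*(u(3) + S(-3, 5 + 2*B(2))) = -9*(3 + (-3 + 3*(5 + 2*7)²)) = -9*(3 + (-3 + 3*(5 + 14)²)) = -9*(3 + (-3 + 3*19²)) = -9*(3 + (-3 + 3*361)) = -9*(3 + (-3 + 1083)) = -9*(3 + 1080) = -9*1083 = -9747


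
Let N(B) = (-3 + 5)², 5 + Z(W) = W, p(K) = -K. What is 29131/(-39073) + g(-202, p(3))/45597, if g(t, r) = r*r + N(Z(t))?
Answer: -1327778258/1781611581 ≈ -0.74527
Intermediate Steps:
Z(W) = -5 + W
N(B) = 4 (N(B) = 2² = 4)
g(t, r) = 4 + r² (g(t, r) = r*r + 4 = r² + 4 = 4 + r²)
29131/(-39073) + g(-202, p(3))/45597 = 29131/(-39073) + (4 + (-1*3)²)/45597 = 29131*(-1/39073) + (4 + (-3)²)*(1/45597) = -29131/39073 + (4 + 9)*(1/45597) = -29131/39073 + 13*(1/45597) = -29131/39073 + 13/45597 = -1327778258/1781611581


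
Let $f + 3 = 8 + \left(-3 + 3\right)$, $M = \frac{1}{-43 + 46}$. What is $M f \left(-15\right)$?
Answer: $-25$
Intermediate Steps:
$M = \frac{1}{3} \approx 0.33333$
$f = 5$ ($f = -3 + \left(8 + \left(-3 + 3\right)\right) = -3 + \left(8 + 0\right) = -3 + 8 = 5$)
$M f \left(-15\right) = \frac{1}{3} \cdot 5 \left(-15\right) = \frac{5}{3} \left(-15\right) = -25$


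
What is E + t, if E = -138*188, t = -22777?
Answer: -48721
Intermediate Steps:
E = -25944
E + t = -25944 - 22777 = -48721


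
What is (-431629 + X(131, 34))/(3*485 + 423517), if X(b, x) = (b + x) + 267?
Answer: -431197/424972 ≈ -1.0146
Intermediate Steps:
X(b, x) = 267 + b + x
(-431629 + X(131, 34))/(3*485 + 423517) = (-431629 + (267 + 131 + 34))/(3*485 + 423517) = (-431629 + 432)/(1455 + 423517) = -431197/424972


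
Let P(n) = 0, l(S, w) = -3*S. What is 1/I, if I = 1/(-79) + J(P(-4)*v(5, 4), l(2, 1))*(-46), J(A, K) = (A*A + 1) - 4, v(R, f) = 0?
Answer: 79/10901 ≈ 0.0072470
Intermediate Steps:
J(A, K) = -3 + A² (J(A, K) = (A² + 1) - 4 = (1 + A²) - 4 = -3 + A²)
I = 10901/79 (I = 1/(-79) + (-3 + (0*0)²)*(-46) = -1/79 + (-3 + 0²)*(-46) = -1/79 + (-3 + 0)*(-46) = -1/79 - 3*(-46) = -1/79 + 138 = 10901/79 ≈ 137.99)
1/I = 1/(10901/79) = 79/10901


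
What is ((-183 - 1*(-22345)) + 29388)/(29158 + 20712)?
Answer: 5155/4987 ≈ 1.0337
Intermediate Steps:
((-183 - 1*(-22345)) + 29388)/(29158 + 20712) = ((-183 + 22345) + 29388)/49870 = (22162 + 29388)*(1/49870) = 51550*(1/49870) = 5155/4987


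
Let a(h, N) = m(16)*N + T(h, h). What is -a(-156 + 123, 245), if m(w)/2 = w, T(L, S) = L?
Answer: -7807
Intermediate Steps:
m(w) = 2*w
a(h, N) = h + 32*N (a(h, N) = (2*16)*N + h = 32*N + h = h + 32*N)
-a(-156 + 123, 245) = -((-156 + 123) + 32*245) = -(-33 + 7840) = -1*7807 = -7807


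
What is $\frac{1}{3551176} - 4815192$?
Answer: $- \frac{17099594265791}{3551176} \approx -4.8152 \cdot 10^{6}$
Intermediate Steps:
$\frac{1}{3551176} - 4815192 = - \frac{17099594265791}{3551176}$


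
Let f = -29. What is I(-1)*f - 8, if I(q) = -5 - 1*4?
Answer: 253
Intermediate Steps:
I(q) = -9 (I(q) = -5 - 4 = -9)
I(-1)*f - 8 = -9*(-29) - 8 = 261 - 8 = 253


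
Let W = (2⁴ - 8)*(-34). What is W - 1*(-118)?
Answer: -154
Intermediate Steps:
W = -272 (W = (16 - 8)*(-34) = 8*(-34) = -272)
W - 1*(-118) = -272 - 1*(-118) = -272 + 118 = -154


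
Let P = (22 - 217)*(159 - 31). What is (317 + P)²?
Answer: 607277449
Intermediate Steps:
P = -24960 (P = -195*128 = -24960)
(317 + P)² = (317 - 24960)² = (-24643)² = 607277449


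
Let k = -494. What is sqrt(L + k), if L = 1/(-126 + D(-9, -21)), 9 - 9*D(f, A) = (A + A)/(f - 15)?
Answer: I*sqrt(10034808458)/4507 ≈ 22.226*I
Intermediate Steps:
D(f, A) = 1 - 2*A/(9*(-15 + f)) (D(f, A) = 1 - (A + A)/(9*(f - 15)) = 1 - 2*A/(9*(-15 + f)))
L = -36/4507 (L = 1/(-126 + (-15 - 9 - 2/9*(-21))/(-15 - 9)) = 1/(-126 + (-15 - 9 + 14/3)/(-24)) = 1/(-126 - 1/24*(-58/3)) = 1/(-126 + 29/36) = 1/(-4507/36) = -36/4507 ≈ -0.0079876)
sqrt(L + k) = sqrt(-36/4507 - 494) = sqrt(-2226494/4507) = I*sqrt(10034808458)/4507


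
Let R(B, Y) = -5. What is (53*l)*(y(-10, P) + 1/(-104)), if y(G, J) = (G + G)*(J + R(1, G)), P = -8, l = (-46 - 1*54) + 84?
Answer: -2866134/13 ≈ -2.2047e+5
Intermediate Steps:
l = -16 (l = (-46 - 54) + 84 = -100 + 84 = -16)
y(G, J) = 2*G*(-5 + J) (y(G, J) = (G + G)*(J - 5) = (2*G)*(-5 + J) = 2*G*(-5 + J))
(53*l)*(y(-10, P) + 1/(-104)) = (53*(-16))*(2*(-10)*(-5 - 8) + 1/(-104)) = -848*(2*(-10)*(-13) - 1/104) = -848*(260 - 1/104) = -848*27039/104 = -2866134/13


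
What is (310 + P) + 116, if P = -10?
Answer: 416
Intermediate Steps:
(310 + P) + 116 = (310 - 10) + 116 = 300 + 116 = 416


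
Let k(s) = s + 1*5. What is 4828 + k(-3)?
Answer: 4830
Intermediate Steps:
k(s) = 5 + s (k(s) = s + 5 = 5 + s)
4828 + k(-3) = 4828 + (5 - 3) = 4828 + 2 = 4830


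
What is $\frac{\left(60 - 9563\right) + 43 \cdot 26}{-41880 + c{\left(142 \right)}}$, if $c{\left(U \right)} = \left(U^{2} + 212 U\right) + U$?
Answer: $- \frac{1677}{1706} \approx -0.983$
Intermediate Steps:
$c{\left(U \right)} = U^{2} + 213 U$
$\frac{\left(60 - 9563\right) + 43 \cdot 26}{-41880 + c{\left(142 \right)}} = \frac{\left(60 - 9563\right) + 43 \cdot 26}{-41880 + 142 \left(213 + 142\right)} = \frac{-9503 + 1118}{-41880 + 142 \cdot 355} = - \frac{8385}{-41880 + 50410} = - \frac{8385}{8530} = \left(-8385\right) \frac{1}{8530} = - \frac{1677}{1706}$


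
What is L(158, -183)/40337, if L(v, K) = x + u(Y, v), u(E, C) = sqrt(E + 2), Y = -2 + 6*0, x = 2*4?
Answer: 8/40337 ≈ 0.00019833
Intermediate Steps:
x = 8
Y = -2 (Y = -2 + 0 = -2)
u(E, C) = sqrt(2 + E)
L(v, K) = 8 (L(v, K) = 8 + sqrt(2 - 2) = 8 + sqrt(0) = 8 + 0 = 8)
L(158, -183)/40337 = 8/40337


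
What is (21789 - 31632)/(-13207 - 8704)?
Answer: 9843/21911 ≈ 0.44923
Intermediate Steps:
(21789 - 31632)/(-13207 - 8704) = -9843/(-21911) = -9843*(-1/21911) = 9843/21911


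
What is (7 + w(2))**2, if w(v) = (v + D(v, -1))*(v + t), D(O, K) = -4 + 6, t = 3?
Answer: 729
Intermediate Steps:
D(O, K) = 2
w(v) = (2 + v)*(3 + v) (w(v) = (v + 2)*(v + 3) = (2 + v)*(3 + v))
(7 + w(2))**2 = (7 + (6 + 2**2 + 5*2))**2 = (7 + (6 + 4 + 10))**2 = (7 + 20)**2 = 27**2 = 729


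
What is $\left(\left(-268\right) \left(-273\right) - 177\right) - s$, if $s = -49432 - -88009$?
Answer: $34410$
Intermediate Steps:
$s = 38577$ ($s = -49432 + 88009 = 38577$)
$\left(\left(-268\right) \left(-273\right) - 177\right) - s = \left(\left(-268\right) \left(-273\right) - 177\right) - 38577 = \left(73164 - 177\right) - 38577 = 72987 - 38577 = 34410$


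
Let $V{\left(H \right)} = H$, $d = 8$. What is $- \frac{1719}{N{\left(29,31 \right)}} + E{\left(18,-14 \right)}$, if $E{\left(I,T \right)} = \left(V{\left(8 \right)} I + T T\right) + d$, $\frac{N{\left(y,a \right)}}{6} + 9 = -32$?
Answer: $\frac{29109}{82} \approx 354.99$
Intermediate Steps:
$N{\left(y,a \right)} = -246$ ($N{\left(y,a \right)} = -54 + 6 \left(-32\right) = -54 - 192 = -246$)
$E{\left(I,T \right)} = 8 + T^{2} + 8 I$ ($E{\left(I,T \right)} = \left(8 I + T T\right) + 8 = \left(8 I + T^{2}\right) + 8 = \left(T^{2} + 8 I\right) + 8 = 8 + T^{2} + 8 I$)
$- \frac{1719}{N{\left(29,31 \right)}} + E{\left(18,-14 \right)} = - \frac{1719}{-246} + \left(8 + \left(-14\right)^{2} + 8 \cdot 18\right) = \left(-1719\right) \left(- \frac{1}{246}\right) + \left(8 + 196 + 144\right) = \frac{573}{82} + 348 = \frac{29109}{82}$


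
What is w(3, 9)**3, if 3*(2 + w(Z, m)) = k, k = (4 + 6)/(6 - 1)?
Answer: -64/27 ≈ -2.3704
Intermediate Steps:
k = 2 (k = 10/5 = 10*(1/5) = 2)
w(Z, m) = -4/3 (w(Z, m) = -2 + (1/3)*2 = -2 + 2/3 = -4/3)
w(3, 9)**3 = (-4/3)**3 = -64/27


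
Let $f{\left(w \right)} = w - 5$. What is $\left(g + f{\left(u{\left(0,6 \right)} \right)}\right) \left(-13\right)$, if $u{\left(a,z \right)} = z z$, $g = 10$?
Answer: $-533$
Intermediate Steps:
$u{\left(a,z \right)} = z^{2}$
$f{\left(w \right)} = -5 + w$
$\left(g + f{\left(u{\left(0,6 \right)} \right)}\right) \left(-13\right) = \left(10 - \left(5 - 6^{2}\right)\right) \left(-13\right) = \left(10 + \left(-5 + 36\right)\right) \left(-13\right) = \left(10 + 31\right) \left(-13\right) = 41 \left(-13\right) = -533$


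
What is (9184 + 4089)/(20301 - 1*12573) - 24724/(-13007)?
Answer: 363708983/100518096 ≈ 3.6183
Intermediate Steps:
(9184 + 4089)/(20301 - 1*12573) - 24724/(-13007) = 13273/(20301 - 12573) - 24724*(-1/13007) = 13273/7728 + 24724/13007 = 363708983/100518096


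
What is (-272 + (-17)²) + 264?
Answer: 281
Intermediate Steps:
(-272 + (-17)²) + 264 = (-272 + 289) + 264 = 17 + 264 = 281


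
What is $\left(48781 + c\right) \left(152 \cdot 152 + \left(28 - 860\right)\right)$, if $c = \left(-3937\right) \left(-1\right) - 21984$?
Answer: $684507648$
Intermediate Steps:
$c = -18047$ ($c = 3937 - 21984 = -18047$)
$\left(48781 + c\right) \left(152 \cdot 152 + \left(28 - 860\right)\right) = \left(48781 - 18047\right) \left(152 \cdot 152 + \left(28 - 860\right)\right) = 30734 \left(23104 + \left(28 - 860\right)\right) = 30734 \left(23104 - 832\right) = 30734 \cdot 22272 = 684507648$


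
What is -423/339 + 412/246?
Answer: 5935/13899 ≈ 0.42701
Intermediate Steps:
-423/339 + 412/246 = -423*1/339 + 412*(1/246) = -141/113 + 206/123 = 5935/13899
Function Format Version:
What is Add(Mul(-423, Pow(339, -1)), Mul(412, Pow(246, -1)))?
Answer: Rational(5935, 13899) ≈ 0.42701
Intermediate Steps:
Add(Mul(-423, Pow(339, -1)), Mul(412, Pow(246, -1))) = Add(Mul(-423, Rational(1, 339)), Mul(412, Rational(1, 246))) = Add(Rational(-141, 113), Rational(206, 123)) = Rational(5935, 13899)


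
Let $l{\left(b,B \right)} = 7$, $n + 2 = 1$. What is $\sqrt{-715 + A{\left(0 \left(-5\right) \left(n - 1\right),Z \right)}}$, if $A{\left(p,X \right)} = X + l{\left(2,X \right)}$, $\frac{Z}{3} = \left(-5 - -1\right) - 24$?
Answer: $6 i \sqrt{22} \approx 28.142 i$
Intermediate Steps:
$n = -1$ ($n = -2 + 1 = -1$)
$Z = -84$ ($Z = 3 \left(\left(-5 - -1\right) - 24\right) = 3 \left(\left(-5 + 1\right) - 24\right) = 3 \left(-4 - 24\right) = 3 \left(-28\right) = -84$)
$A{\left(p,X \right)} = 7 + X$ ($A{\left(p,X \right)} = X + 7 = 7 + X$)
$\sqrt{-715 + A{\left(0 \left(-5\right) \left(n - 1\right),Z \right)}} = \sqrt{-715 + \left(7 - 84\right)} = \sqrt{-715 - 77} = \sqrt{-792} = 6 i \sqrt{22}$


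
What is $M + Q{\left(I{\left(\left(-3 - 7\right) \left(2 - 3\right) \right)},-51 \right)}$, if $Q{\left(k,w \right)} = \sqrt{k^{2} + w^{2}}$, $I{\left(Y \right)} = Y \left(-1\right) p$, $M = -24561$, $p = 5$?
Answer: $-24561 + \sqrt{5101} \approx -24490.0$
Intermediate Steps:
$I{\left(Y \right)} = - 5 Y$ ($I{\left(Y \right)} = Y \left(-1\right) 5 = - Y 5 = - 5 Y$)
$M + Q{\left(I{\left(\left(-3 - 7\right) \left(2 - 3\right) \right)},-51 \right)} = -24561 + \sqrt{\left(- 5 \left(-3 - 7\right) \left(2 - 3\right)\right)^{2} + \left(-51\right)^{2}} = -24561 + \sqrt{\left(- 5 \left(\left(-10\right) \left(-1\right)\right)\right)^{2} + 2601} = -24561 + \sqrt{\left(\left(-5\right) 10\right)^{2} + 2601} = -24561 + \sqrt{\left(-50\right)^{2} + 2601} = -24561 + \sqrt{2500 + 2601} = -24561 + \sqrt{5101}$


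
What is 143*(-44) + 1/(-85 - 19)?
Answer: -654369/104 ≈ -6292.0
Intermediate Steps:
143*(-44) + 1/(-85 - 19) = -6292 + 1/(-104) = -6292 - 1/104 = -654369/104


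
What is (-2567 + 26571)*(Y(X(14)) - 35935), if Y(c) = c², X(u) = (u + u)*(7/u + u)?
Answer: 3094139604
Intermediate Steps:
X(u) = 2*u*(u + 7/u) (X(u) = (2*u)*(u + 7/u) = 2*u*(u + 7/u))
(-2567 + 26571)*(Y(X(14)) - 35935) = (-2567 + 26571)*((14 + 2*14²)² - 35935) = 24004*((14 + 2*196)² - 35935) = 24004*((14 + 392)² - 35935) = 24004*(406² - 35935) = 24004*(164836 - 35935) = 24004*128901 = 3094139604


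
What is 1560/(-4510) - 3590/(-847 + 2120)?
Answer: -1817678/574123 ≈ -3.1660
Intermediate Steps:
1560/(-4510) - 3590/(-847 + 2120) = 1560*(-1/4510) - 3590/1273 = -156/451 - 3590*1/1273 = -156/451 - 3590/1273 = -1817678/574123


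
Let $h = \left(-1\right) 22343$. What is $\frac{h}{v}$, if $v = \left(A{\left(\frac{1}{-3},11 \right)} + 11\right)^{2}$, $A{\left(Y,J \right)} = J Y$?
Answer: $- \frac{201087}{484} \approx -415.47$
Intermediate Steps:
$h = -22343$
$v = \frac{484}{9}$ ($v = \left(\frac{11}{-3} + 11\right)^{2} = \left(11 \left(- \frac{1}{3}\right) + 11\right)^{2} = \left(- \frac{11}{3} + 11\right)^{2} = \left(\frac{22}{3}\right)^{2} = \frac{484}{9} \approx 53.778$)
$\frac{h}{v} = - \frac{22343}{\frac{484}{9}} = \left(-22343\right) \frac{9}{484} = - \frac{201087}{484}$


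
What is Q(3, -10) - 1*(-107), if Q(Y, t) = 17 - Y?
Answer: 121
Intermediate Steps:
Q(3, -10) - 1*(-107) = (17 - 1*3) - 1*(-107) = (17 - 3) + 107 = 14 + 107 = 121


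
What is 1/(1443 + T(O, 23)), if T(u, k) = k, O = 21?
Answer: 1/1466 ≈ 0.00068213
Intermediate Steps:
1/(1443 + T(O, 23)) = 1/(1443 + 23) = 1/1466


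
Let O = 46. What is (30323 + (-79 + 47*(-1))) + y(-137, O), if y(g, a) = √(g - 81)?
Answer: 30197 + I*√218 ≈ 30197.0 + 14.765*I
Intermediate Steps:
y(g, a) = √(-81 + g)
(30323 + (-79 + 47*(-1))) + y(-137, O) = (30323 + (-79 + 47*(-1))) + √(-81 - 137) = (30323 + (-79 - 47)) + √(-218) = (30323 - 126) + I*√218 = 30197 + I*√218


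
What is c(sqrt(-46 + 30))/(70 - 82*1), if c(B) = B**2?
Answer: 4/3 ≈ 1.3333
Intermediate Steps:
c(sqrt(-46 + 30))/(70 - 82*1) = (sqrt(-46 + 30))**2/(70 - 82*1) = (sqrt(-16))**2/(70 - 82) = (4*I)**2/(-12) = -16*(-1/12) = 4/3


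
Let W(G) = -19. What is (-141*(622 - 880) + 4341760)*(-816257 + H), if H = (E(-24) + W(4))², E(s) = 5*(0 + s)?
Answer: -3489095785168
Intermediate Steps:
E(s) = 5*s
H = 19321 (H = (5*(-24) - 19)² = (-120 - 19)² = (-139)² = 19321)
(-141*(622 - 880) + 4341760)*(-816257 + H) = (-141*(622 - 880) + 4341760)*(-816257 + 19321) = (-141*(-258) + 4341760)*(-796936) = (36378 + 4341760)*(-796936) = 4378138*(-796936) = -3489095785168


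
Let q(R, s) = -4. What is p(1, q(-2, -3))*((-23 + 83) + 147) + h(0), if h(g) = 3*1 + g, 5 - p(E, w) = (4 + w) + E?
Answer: 831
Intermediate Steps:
p(E, w) = 1 - E - w (p(E, w) = 5 - ((4 + w) + E) = 5 - (4 + E + w) = 5 + (-4 - E - w) = 1 - E - w)
h(g) = 3 + g
p(1, q(-2, -3))*((-23 + 83) + 147) + h(0) = (1 - 1*1 - 1*(-4))*((-23 + 83) + 147) + (3 + 0) = (1 - 1 + 4)*(60 + 147) + 3 = 4*207 + 3 = 828 + 3 = 831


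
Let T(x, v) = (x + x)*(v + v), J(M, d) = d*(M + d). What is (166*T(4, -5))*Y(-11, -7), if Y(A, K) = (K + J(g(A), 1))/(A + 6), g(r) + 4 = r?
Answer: -55776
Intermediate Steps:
g(r) = -4 + r
T(x, v) = 4*v*x (T(x, v) = (2*x)*(2*v) = 4*v*x)
Y(A, K) = (-3 + A + K)/(6 + A) (Y(A, K) = (K + 1*((-4 + A) + 1))/(A + 6) = (K + 1*(-3 + A))/(6 + A) = (K + (-3 + A))/(6 + A) = (-3 + A + K)/(6 + A))
(166*T(4, -5))*Y(-11, -7) = (166*(4*(-5)*4))*((-3 - 11 - 7)/(6 - 11)) = (166*(-80))*(-21/(-5)) = -(-2656)*(-21) = -13280*21/5 = -55776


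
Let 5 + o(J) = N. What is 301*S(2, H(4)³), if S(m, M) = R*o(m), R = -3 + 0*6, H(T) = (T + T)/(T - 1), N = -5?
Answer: 9030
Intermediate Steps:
o(J) = -10 (o(J) = -5 - 5 = -10)
H(T) = 2*T/(-1 + T) (H(T) = (2*T)/(-1 + T) = 2*T/(-1 + T))
R = -3 (R = -3 + 0 = -3)
S(m, M) = 30 (S(m, M) = -3*(-10) = 30)
301*S(2, H(4)³) = 301*30 = 9030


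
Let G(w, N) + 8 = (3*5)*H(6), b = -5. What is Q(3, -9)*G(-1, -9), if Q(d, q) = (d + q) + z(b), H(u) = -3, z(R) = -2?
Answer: 424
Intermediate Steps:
G(w, N) = -53 (G(w, N) = -8 + (3*5)*(-3) = -8 + 15*(-3) = -8 - 45 = -53)
Q(d, q) = -2 + d + q (Q(d, q) = (d + q) - 2 = -2 + d + q)
Q(3, -9)*G(-1, -9) = (-2 + 3 - 9)*(-53) = -8*(-53) = 424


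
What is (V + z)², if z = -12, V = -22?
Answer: 1156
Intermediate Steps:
(V + z)² = (-22 - 12)² = (-34)² = 1156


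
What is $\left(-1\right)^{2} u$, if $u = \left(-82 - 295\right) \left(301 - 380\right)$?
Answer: $29783$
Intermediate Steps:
$u = 29783$ ($u = \left(-377\right) \left(-79\right) = 29783$)
$\left(-1\right)^{2} u = \left(-1\right)^{2} \cdot 29783 = 1 \cdot 29783 = 29783$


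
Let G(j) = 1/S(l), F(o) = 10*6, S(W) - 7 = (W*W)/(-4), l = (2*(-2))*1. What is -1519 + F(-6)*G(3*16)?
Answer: -1499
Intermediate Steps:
l = -4 (l = -4*1 = -4)
S(W) = 7 - W²/4 (S(W) = 7 + (W*W)/(-4) = 7 + W²*(-¼) = 7 - W²/4)
F(o) = 60
G(j) = ⅓ (G(j) = 1/(7 - ¼*(-4)²) = 1/(7 - ¼*16) = 1/(7 - 4) = 1/3 = ⅓)
-1519 + F(-6)*G(3*16) = -1519 + 60*(⅓) = -1519 + 20 = -1499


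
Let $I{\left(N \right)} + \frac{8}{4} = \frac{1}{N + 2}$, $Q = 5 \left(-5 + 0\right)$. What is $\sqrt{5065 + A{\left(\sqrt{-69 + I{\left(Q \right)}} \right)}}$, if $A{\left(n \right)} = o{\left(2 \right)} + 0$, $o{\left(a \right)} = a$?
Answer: $3 \sqrt{563} \approx 71.183$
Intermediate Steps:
$Q = -25$ ($Q = 5 \left(-5\right) = -25$)
$I{\left(N \right)} = -2 + \frac{1}{2 + N}$ ($I{\left(N \right)} = -2 + \frac{1}{N + 2} = -2 + \frac{1}{2 + N}$)
$A{\left(n \right)} = 2$ ($A{\left(n \right)} = 2 + 0 = 2$)
$\sqrt{5065 + A{\left(\sqrt{-69 + I{\left(Q \right)}} \right)}} = \sqrt{5065 + 2} = \sqrt{5067} = 3 \sqrt{563}$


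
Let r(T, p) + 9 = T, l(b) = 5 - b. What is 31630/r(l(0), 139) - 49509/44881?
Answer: -709892033/89762 ≈ -7908.6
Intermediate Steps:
r(T, p) = -9 + T
31630/r(l(0), 139) - 49509/44881 = 31630/(-9 + (5 - 1*0)) - 49509/44881 = 31630/(-9 + (5 + 0)) - 49509*1/44881 = 31630/(-9 + 5) - 49509/44881 = 31630/(-4) - 49509/44881 = 31630*(-1/4) - 49509/44881 = -15815/2 - 49509/44881 = -709892033/89762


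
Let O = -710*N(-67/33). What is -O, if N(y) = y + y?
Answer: -95140/33 ≈ -2883.0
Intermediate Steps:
N(y) = 2*y
O = 95140/33 (O = -1420*(-67/33) = -1420*(-67*1/33) = -1420*(-67)/33 = -710*(-134/33) = 95140/33 ≈ 2883.0)
-O = -1*95140/33 = -95140/33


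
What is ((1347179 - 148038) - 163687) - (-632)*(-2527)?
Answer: -561610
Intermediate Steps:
((1347179 - 148038) - 163687) - (-632)*(-2527) = (1199141 - 163687) - 1*1597064 = 1035454 - 1597064 = -561610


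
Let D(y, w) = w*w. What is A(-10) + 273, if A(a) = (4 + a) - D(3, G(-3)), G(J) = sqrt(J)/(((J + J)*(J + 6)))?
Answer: 28837/108 ≈ 267.01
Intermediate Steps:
G(J) = 1/(2*sqrt(J)*(6 + J)) (G(J) = sqrt(J)/(((2*J)*(6 + J))) = sqrt(J)/((2*J*(6 + J))) = (1/(2*J*(6 + J)))*sqrt(J) = 1/(2*sqrt(J)*(6 + J)))
D(y, w) = w**2
A(a) = 433/108 + a (A(a) = (4 + a) - (1/(2*sqrt(-3)*(6 - 3)))**2 = (4 + a) - ((1/2)*(-I*sqrt(3)/3)/3)**2 = (4 + a) - ((1/2)*(-I*sqrt(3)/3)*(1/3))**2 = (4 + a) - (-I*sqrt(3)/18)**2 = (4 + a) - 1*(-1/108) = (4 + a) + 1/108 = 433/108 + a)
A(-10) + 273 = (433/108 - 10) + 273 = -647/108 + 273 = 28837/108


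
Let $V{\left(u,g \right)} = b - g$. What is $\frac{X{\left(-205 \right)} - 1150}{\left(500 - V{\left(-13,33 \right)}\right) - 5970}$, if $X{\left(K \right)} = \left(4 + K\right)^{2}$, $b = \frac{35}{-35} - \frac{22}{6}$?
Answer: $- \frac{117753}{16297} \approx -7.2254$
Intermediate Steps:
$b = - \frac{14}{3}$ ($b = 35 \left(- \frac{1}{35}\right) - \frac{11}{3} = -1 - \frac{11}{3} = - \frac{14}{3} \approx -4.6667$)
$V{\left(u,g \right)} = - \frac{14}{3} - g$
$\frac{X{\left(-205 \right)} - 1150}{\left(500 - V{\left(-13,33 \right)}\right) - 5970} = \frac{\left(4 - 205\right)^{2} - 1150}{\left(500 - \left(- \frac{14}{3} - 33\right)\right) - 5970} = \frac{\left(-201\right)^{2} - 1150}{\left(500 - \left(- \frac{14}{3} - 33\right)\right) - 5970} = \frac{40401 - 1150}{\left(500 - - \frac{113}{3}\right) - 5970} = \frac{39251}{\left(500 + \frac{113}{3}\right) - 5970} = \frac{39251}{\frac{1613}{3} - 5970} = \frac{39251}{- \frac{16297}{3}} = 39251 \left(- \frac{3}{16297}\right) = - \frac{117753}{16297}$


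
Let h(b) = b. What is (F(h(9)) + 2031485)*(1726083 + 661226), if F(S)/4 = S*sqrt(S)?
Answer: 4850040253237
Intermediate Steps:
F(S) = 4*S**(3/2) (F(S) = 4*(S*sqrt(S)) = 4*S**(3/2))
(F(h(9)) + 2031485)*(1726083 + 661226) = (4*9**(3/2) + 2031485)*(1726083 + 661226) = (4*27 + 2031485)*2387309 = (108 + 2031485)*2387309 = 2031593*2387309 = 4850040253237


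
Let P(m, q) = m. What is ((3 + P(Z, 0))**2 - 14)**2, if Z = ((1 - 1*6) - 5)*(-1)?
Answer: 24025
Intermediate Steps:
Z = 10 (Z = ((1 - 6) - 5)*(-1) = (-5 - 5)*(-1) = -10*(-1) = 10)
((3 + P(Z, 0))**2 - 14)**2 = ((3 + 10)**2 - 14)**2 = (13**2 - 14)**2 = (169 - 14)**2 = 155**2 = 24025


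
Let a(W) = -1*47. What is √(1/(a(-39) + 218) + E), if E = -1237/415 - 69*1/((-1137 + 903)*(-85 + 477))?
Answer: I*√220499473044695/8610420 ≈ 1.7246*I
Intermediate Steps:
a(W) = -47
E = -37812967/12689040 (E = -1237*1/415 - 69/((-234*392)) = -1237/415 - 69/(-91728) = -1237/415 - 69*(-1/91728) = -1237/415 + 23/30576 = -37812967/12689040 ≈ -2.9800)
√(1/(a(-39) + 218) + E) = √(1/(-47 + 218) - 37812967/12689040) = √(1/171 - 37812967/12689040) = √(-2151109439/723275280) = I*√220499473044695/8610420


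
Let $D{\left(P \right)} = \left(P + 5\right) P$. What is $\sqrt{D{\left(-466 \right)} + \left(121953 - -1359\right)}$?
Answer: $\sqrt{338138} \approx 581.5$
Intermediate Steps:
$D{\left(P \right)} = P \left(5 + P\right)$ ($D{\left(P \right)} = \left(5 + P\right) P = P \left(5 + P\right)$)
$\sqrt{D{\left(-466 \right)} + \left(121953 - -1359\right)} = \sqrt{- 466 \left(5 - 466\right) + \left(121953 - -1359\right)} = \sqrt{\left(-466\right) \left(-461\right) + \left(121953 + 1359\right)} = \sqrt{214826 + 123312} = \sqrt{338138}$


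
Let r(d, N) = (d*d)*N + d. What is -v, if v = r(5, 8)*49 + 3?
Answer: -10048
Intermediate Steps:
r(d, N) = d + N*d² (r(d, N) = d²*N + d = N*d² + d = d + N*d²)
v = 10048 (v = (5*(1 + 8*5))*49 + 3 = (5*(1 + 40))*49 + 3 = (5*41)*49 + 3 = 205*49 + 3 = 10045 + 3 = 10048)
-v = -1*10048 = -10048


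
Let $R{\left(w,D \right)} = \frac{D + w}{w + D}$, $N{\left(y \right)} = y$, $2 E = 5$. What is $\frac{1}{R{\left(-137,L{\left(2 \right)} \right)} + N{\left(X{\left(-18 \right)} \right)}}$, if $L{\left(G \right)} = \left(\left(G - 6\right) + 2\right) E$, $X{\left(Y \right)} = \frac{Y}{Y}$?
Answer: $\frac{1}{2} \approx 0.5$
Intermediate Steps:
$E = \frac{5}{2}$ ($E = \frac{1}{2} \cdot 5 = \frac{5}{2} \approx 2.5$)
$X{\left(Y \right)} = 1$
$L{\left(G \right)} = -10 + \frac{5 G}{2}$ ($L{\left(G \right)} = \left(\left(G - 6\right) + 2\right) \frac{5}{2} = \left(\left(-6 + G\right) + 2\right) \frac{5}{2} = \left(-4 + G\right) \frac{5}{2} = -10 + \frac{5 G}{2}$)
$R{\left(w,D \right)} = 1$ ($R{\left(w,D \right)} = \frac{D + w}{D + w} = 1$)
$\frac{1}{R{\left(-137,L{\left(2 \right)} \right)} + N{\left(X{\left(-18 \right)} \right)}} = \frac{1}{1 + 1} = \frac{1}{2}$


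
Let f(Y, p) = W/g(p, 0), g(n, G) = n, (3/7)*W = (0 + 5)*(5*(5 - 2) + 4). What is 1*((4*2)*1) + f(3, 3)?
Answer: 737/9 ≈ 81.889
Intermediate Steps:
W = 665/3 (W = 7*((0 + 5)*(5*(5 - 2) + 4))/3 = 7*(5*(5*3 + 4))/3 = 7*(5*(15 + 4))/3 = 7*(5*19)/3 = (7/3)*95 = 665/3 ≈ 221.67)
f(Y, p) = 665/(3*p)
1*((4*2)*1) + f(3, 3) = 1*((4*2)*1) + (665/3)/3 = 1*(8*1) + (665/3)*(⅓) = 1*8 + 665/9 = 8 + 665/9 = 737/9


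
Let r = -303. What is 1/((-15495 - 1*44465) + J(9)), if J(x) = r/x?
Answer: -3/179981 ≈ -1.6668e-5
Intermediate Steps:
J(x) = -303/x
1/((-15495 - 1*44465) + J(9)) = 1/((-15495 - 1*44465) - 303/9) = 1/((-15495 - 44465) - 303*⅑) = 1/(-59960 - 101/3) = 1/(-179981/3) = -3/179981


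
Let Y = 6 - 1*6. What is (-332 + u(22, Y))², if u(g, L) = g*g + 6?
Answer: 24964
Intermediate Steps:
Y = 0 (Y = 6 - 6 = 0)
u(g, L) = 6 + g² (u(g, L) = g² + 6 = 6 + g²)
(-332 + u(22, Y))² = (-332 + (6 + 22²))² = (-332 + (6 + 484))² = (-332 + 490)² = 158² = 24964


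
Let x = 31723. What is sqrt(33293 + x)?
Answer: 6*sqrt(1806) ≈ 254.98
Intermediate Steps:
sqrt(33293 + x) = sqrt(33293 + 31723) = sqrt(65016) = 6*sqrt(1806)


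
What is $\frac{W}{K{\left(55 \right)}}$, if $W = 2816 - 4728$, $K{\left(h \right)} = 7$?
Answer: $- \frac{1912}{7} \approx -273.14$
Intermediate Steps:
$W = -1912$ ($W = 2816 - 4728 = -1912$)
$\frac{W}{K{\left(55 \right)}} = - \frac{1912}{7}$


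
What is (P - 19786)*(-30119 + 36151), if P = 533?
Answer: -116134096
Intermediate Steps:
(P - 19786)*(-30119 + 36151) = (533 - 19786)*(-30119 + 36151) = -19253*6032 = -116134096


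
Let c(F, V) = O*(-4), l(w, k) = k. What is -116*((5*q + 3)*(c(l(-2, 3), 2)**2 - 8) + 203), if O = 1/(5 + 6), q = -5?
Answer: -479892/11 ≈ -43627.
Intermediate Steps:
O = 1/11 ≈ 0.090909
c(F, V) = -4/11 (c(F, V) = (1/11)*(-4) = -4/11)
-116*((5*q + 3)*(c(l(-2, 3), 2)**2 - 8) + 203) = -116*((5*(-5) + 3)*((-4/11)**2 - 8) + 203) = -116*((-25 + 3)*(16/121 - 8) + 203) = -116*(-22*(-952/121) + 203) = -116*(1904/11 + 203) = -116*4137/11 = -479892/11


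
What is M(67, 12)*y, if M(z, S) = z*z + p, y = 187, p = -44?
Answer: 831215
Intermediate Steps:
M(z, S) = -44 + z**2 (M(z, S) = z*z - 44 = z**2 - 44 = -44 + z**2)
M(67, 12)*y = (-44 + 67**2)*187 = (-44 + 4489)*187 = 4445*187 = 831215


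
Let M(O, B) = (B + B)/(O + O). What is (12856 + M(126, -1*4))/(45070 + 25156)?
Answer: 31151/170163 ≈ 0.18307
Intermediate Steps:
M(O, B) = B/O (M(O, B) = (2*B)/((2*O)) = (2*B)*(1/(2*O)) = B/O)
(12856 + M(126, -1*4))/(45070 + 25156) = (12856 - 1*4/126)/(45070 + 25156) = (12856 - 4*1/126)/70226 = (12856 - 2/63)*(1/70226) = (809926/63)*(1/70226) = 31151/170163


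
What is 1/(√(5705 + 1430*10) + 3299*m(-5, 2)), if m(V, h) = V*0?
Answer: √20005/20005 ≈ 0.0070702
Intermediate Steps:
m(V, h) = 0
1/(√(5705 + 1430*10) + 3299*m(-5, 2)) = 1/(√(5705 + 1430*10) + 3299*0) = 1/(√(5705 + 14300) + 0) = 1/(√20005 + 0) = 1/(√20005) = √20005/20005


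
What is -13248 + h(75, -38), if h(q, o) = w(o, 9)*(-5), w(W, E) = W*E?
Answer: -11538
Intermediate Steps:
w(W, E) = E*W
h(q, o) = -45*o (h(q, o) = (9*o)*(-5) = -45*o)
-13248 + h(75, -38) = -13248 - 45*(-38) = -13248 + 1710 = -11538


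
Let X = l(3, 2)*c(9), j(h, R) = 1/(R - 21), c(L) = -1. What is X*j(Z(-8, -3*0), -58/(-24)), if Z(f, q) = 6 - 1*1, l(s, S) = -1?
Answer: -12/223 ≈ -0.053812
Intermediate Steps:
Z(f, q) = 5 (Z(f, q) = 6 - 1 = 5)
j(h, R) = 1/(-21 + R)
X = 1 (X = -1*(-1) = 1)
X*j(Z(-8, -3*0), -58/(-24)) = 1/(-21 - 58/(-24)) = 1/(-21 - 58*(-1/24)) = 1/(-21 + 29/12) = 1/(-223/12) = 1*(-12/223) = -12/223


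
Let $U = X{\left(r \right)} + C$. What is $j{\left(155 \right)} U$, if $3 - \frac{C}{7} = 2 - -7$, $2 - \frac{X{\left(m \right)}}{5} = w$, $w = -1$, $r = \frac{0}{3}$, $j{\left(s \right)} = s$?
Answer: $-4185$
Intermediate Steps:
$r = 0$ ($r = 0 \cdot \frac{1}{3} = 0$)
$X{\left(m \right)} = 15$ ($X{\left(m \right)} = 10 - -5 = 10 + 5 = 15$)
$C = -42$ ($C = 21 - 7 \left(2 - -7\right) = 21 - 7 \left(2 + 7\right) = 21 - 63 = -42$)
$U = -27$ ($U = 15 - 42 = -27$)
$j{\left(155 \right)} U = 155 \left(-27\right) = -4185$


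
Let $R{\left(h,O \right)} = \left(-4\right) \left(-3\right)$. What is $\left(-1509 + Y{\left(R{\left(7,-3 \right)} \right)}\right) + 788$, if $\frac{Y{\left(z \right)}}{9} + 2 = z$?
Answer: $-631$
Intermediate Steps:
$R{\left(h,O \right)} = 12$
$Y{\left(z \right)} = -18 + 9 z$
$\left(-1509 + Y{\left(R{\left(7,-3 \right)} \right)}\right) + 788 = \left(-1509 + \left(-18 + 9 \cdot 12\right)\right) + 788 = \left(-1509 + \left(-18 + 108\right)\right) + 788 = \left(-1509 + 90\right) + 788 = -1419 + 788 = -631$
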